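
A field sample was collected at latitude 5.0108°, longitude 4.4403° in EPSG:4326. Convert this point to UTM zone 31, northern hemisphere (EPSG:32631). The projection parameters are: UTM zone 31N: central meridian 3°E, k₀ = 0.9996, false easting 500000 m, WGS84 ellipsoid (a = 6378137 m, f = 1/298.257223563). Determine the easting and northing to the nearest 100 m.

E 659700 m, N 554000 m

Zone 31 central meridian λ₀ = 6×31 − 183 = 3°; Δλ = +1.4403°.
Transverse Mercator on WGS84 with k₀ = 0.9996 gives E = 659677.570 m, N = 554033.438 m.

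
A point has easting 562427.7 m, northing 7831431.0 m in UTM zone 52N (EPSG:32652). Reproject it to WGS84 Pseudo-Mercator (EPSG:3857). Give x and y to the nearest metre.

x 14547509 m, y 11260204 m

Unproject from UTM 52N (λ₀ = 129°) → φ = 70.58009986°, λ = 130.68249876°.
Web Mercator (R = 6378137 m): x = 14547509.218 m, y = 11260203.635 m.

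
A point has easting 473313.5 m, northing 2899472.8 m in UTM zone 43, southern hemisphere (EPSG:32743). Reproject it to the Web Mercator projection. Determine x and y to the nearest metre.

x 8288159 m, y -9357513 m

Unproject from UTM 43S (λ₀ = 75°) → φ = -64.03049975°, λ = 74.45379905°.
Web Mercator (R = 6378137 m): x = 8288158.997 m, y = -9357513.479 m.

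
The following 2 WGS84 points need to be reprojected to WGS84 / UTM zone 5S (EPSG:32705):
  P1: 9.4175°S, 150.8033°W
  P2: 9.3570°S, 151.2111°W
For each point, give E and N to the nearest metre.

UTM zone 5S: λ₀ = -153°, k₀ = 0.9996.
P1 (-9.4175°, -150.8033°) → (741221.164, 8958232.739) m.
P2 (-9.3570°, -151.2111°) → (696459.001, 8965179.750) m.

P1: E 741221 m, N 8958233 m; P2: E 696459 m, N 8965180 m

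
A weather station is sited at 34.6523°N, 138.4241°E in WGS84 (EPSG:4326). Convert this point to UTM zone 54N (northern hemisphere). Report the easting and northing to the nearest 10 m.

Zone 54 central meridian λ₀ = 6×54 − 183 = 141°; Δλ = -2.5759°.
Transverse Mercator on WGS84 with k₀ = 0.9996 gives E = 263926.569 m, N = 3837504.124 m.

E 263930 m, N 3837500 m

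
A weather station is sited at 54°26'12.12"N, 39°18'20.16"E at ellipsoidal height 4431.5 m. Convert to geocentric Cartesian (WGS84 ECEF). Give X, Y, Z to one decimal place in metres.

WGS84: a = 6378137 m, e² = 0.006694380; N(φ) = a/√(1−e²sin²φ) = 6392311.471 m.
X = (N+h)·cosφ·cosλ = 2878732.832 m; Y = (N+h)·cosφ·sinλ = 2356685.415 m; Z = (N(1−e²)+h)·sinφ = 5168770.054 m.

X 2878732.8 m, Y 2356685.4 m, Z 5168770.1 m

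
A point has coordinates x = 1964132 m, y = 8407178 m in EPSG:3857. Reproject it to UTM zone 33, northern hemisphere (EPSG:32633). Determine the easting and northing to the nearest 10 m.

E 647310 m, N 6658080 m

Web Mercator inverse (R = 6378137 m) → φ = 60.03340095°, λ = 17.64409796°.
UTM 33N forward: E = 647306.773 m, N = 6658076.359 m.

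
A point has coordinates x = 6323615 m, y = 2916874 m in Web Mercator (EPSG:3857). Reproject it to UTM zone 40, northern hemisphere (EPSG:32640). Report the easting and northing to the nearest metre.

Web Mercator inverse (R = 6378137 m) → φ = 25.33439710°, λ = 56.80600005°.
UTM 40N forward: E = 480476.815 m, N = 2801990.041 m.

E 480477 m, N 2801990 m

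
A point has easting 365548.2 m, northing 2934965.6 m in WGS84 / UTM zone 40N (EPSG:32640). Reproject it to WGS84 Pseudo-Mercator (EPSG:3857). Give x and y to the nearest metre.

x 6194985 m, y 3064736 m

Unproject from UTM 40N (λ₀ = 57°) → φ = 26.52889977°, λ = 55.65050038°.
Web Mercator (R = 6378137 m): x = 6194985.365 m, y = 3064736.288 m.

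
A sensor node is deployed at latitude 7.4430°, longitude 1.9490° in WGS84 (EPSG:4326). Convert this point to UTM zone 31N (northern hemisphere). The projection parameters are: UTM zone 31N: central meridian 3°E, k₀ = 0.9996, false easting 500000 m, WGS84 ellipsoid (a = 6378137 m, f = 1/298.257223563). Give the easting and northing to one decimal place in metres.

E 384022.6 m, N 822859.3 m

Zone 31 central meridian λ₀ = 6×31 − 183 = 3°; Δλ = -1.0510°.
Transverse Mercator on WGS84 with k₀ = 0.9996 gives E = 384022.566 m, N = 822859.254 m.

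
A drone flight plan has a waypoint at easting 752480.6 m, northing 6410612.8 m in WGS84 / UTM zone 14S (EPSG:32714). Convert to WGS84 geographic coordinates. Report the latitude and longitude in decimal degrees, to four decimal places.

Zone 14S: λ₀ = -99°, k₀ = 0.9996, false easting 500000 m, false northing 10000000 m.
Meridian distance M = (N − FN)/k₀ = -3590823.5 m.
Inverse transverse Mercator on WGS84 gives φ = -32.41299989°, λ = -96.31529997°.

lat -32.4130°, lon -96.3153°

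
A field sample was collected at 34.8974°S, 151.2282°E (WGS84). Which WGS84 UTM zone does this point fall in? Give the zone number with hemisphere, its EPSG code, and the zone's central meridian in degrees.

Zone 56S (EPSG:32756), central meridian 153°

UTM zone = ⌊(λ + 180)/6⌋ + 1; 151.2282° ∈ [150°, 156°) → zone 56.
Hemisphere: S (φ < 0).
Central meridian λ₀ = 6×56 − 183 = 153°.
EPSG code: 32756.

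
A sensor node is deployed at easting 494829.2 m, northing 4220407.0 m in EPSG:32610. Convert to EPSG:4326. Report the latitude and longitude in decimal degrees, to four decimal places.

lat 38.1315°, lon -123.0590°

Zone 10N: λ₀ = -123°, k₀ = 0.9996, false easting 500000 m.
Meridian distance M = (N − FN)/k₀ = 4222095.8 m.
Inverse transverse Mercator on WGS84 gives φ = 38.13149977°, λ = -123.05900024°.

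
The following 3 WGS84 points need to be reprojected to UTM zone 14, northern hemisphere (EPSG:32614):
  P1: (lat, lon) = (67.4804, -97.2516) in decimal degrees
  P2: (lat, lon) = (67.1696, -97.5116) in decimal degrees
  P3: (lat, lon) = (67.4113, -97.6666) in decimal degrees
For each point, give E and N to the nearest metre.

P1: E 574719 m, N 7485989 m; P2: E 564440 m, N 7451058 m; P3: E 557152 m, N 7477846 m

UTM zone 14N: λ₀ = -99°, k₀ = 0.9996.
P1 (67.4804°, -97.2516°) → (574719.296, 7485988.594) m.
P2 (67.1696°, -97.5116°) → (564440.405, 7451058.325) m.
P3 (67.4113°, -97.6666°) → (557152.113, 7477845.916) m.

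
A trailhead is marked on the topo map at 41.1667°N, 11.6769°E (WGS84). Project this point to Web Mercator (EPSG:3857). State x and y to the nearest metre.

Web Mercator is spherical with R = a = 6378137 m.
x = R·λ = 6378137 × 0.203800351 = 1299866.562 m.
y = R·ln tan(π/4 + φ/2) = 6378137 × 0.789722933 = 5036961.057 m.

x 1299867 m, y 5036961 m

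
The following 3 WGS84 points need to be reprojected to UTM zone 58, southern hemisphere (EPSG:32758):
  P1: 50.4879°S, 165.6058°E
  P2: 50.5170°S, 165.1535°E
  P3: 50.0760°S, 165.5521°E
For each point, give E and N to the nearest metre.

UTM zone 58S: λ₀ = 165°, k₀ = 0.9996.
P1 (-50.4879°, 165.6058°) → (542974.804, 4406944.775) m.
P2 (-50.5170°, 165.1535°) → (510882.472, 4403873.050) m.
P3 (-50.0760°, 165.5521°) → (539504.876, 4452773.246) m.

P1: E 542975 m, N 4406945 m; P2: E 510882 m, N 4403873 m; P3: E 539505 m, N 4452773 m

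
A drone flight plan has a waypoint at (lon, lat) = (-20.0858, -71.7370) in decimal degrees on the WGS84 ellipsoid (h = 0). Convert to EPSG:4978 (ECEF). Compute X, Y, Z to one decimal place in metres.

X 1882901.3 m, Y -688514.9 m, Z -6034553.6 m

WGS84: a = 6378137 m, e² = 0.006694380; N(φ) = a/√(1−e²sin²φ) = 6397476.850 m.
X = (N+h)·cosφ·cosλ = 1882901.298 m; Y = (N+h)·cosφ·sinλ = -688514.930 m; Z = (N(1−e²)+h)·sinφ = -6034553.593 m.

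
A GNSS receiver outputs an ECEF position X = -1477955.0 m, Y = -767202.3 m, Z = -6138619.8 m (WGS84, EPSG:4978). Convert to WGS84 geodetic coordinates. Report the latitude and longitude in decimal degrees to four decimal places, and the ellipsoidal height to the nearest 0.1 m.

λ = atan2(Y, X) = -152.56630029°; p = √(X²+Y²) = 1665217.8 m.
Bowring's method on WGS84 (a = 6378137 m, b = 6356752.314 m) gives φ = -74.91959994°, h = 2260.720 m.

lat -74.9196°, lon -152.5663°, h 2260.7 m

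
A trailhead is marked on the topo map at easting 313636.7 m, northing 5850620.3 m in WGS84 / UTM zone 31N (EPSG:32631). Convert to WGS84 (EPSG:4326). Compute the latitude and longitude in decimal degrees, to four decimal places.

Zone 31N: λ₀ = 3°, k₀ = 0.9996, false easting 500000 m.
Meridian distance M = (N − FN)/k₀ = 5852961.5 m.
Inverse transverse Mercator on WGS84 gives φ = 52.77320004°, λ = 0.23720062°.

lat 52.7732°, lon 0.2372°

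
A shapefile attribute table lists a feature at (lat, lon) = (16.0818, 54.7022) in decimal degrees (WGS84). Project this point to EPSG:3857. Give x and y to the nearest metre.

x 6089421 m, y 1814198 m

Web Mercator is spherical with R = a = 6378137 m.
x = R·λ = 6378137 × 0.954733498 = 6089421.049 m.
y = R·ln tan(π/4 + φ/2) = 6378137 × 0.284440050 = 1814197.607 m.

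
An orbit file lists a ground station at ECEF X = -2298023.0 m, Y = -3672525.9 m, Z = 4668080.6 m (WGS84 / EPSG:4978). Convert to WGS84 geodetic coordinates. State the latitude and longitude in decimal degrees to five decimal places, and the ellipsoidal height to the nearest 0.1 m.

λ = atan2(Y, X) = -122.03560029°; p = √(X²+Y²) = 4332246.1 m.
Bowring's method on WGS84 (a = 6378137 m, b = 6356752.314 m) gives φ = 47.32869982°, h = 1999.879 m.

lat 47.32870°, lon -122.03560°, h 1999.9 m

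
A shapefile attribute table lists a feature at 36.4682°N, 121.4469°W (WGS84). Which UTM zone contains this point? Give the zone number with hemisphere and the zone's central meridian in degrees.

UTM zone = ⌊(λ + 180)/6⌋ + 1; -121.4469° ∈ [-126°, -120°) → zone 10.
Hemisphere: N (φ ≥ 0).
Central meridian λ₀ = 6×10 − 183 = -123°.

Zone 10N, central meridian -123°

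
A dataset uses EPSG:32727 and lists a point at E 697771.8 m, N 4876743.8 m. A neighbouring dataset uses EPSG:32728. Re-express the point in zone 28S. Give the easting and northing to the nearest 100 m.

E 235200 m, N 4874200 m

UTM 27S → geographic: φ = -46.23410025°, λ = -18.43500058°.
UTM 28S (λ₀ = -15°) forward: E = 235150.578 m, N = 4874205.026 m.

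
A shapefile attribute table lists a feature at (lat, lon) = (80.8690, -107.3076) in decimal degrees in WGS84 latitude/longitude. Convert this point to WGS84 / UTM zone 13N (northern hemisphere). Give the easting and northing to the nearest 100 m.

Zone 13 central meridian λ₀ = 6×13 − 183 = -105°; Δλ = -2.3076°.
Transverse Mercator on WGS84 with k₀ = 0.9996 gives E = 459128.178 m, N = 8979394.710 m.

E 459100 m, N 8979400 m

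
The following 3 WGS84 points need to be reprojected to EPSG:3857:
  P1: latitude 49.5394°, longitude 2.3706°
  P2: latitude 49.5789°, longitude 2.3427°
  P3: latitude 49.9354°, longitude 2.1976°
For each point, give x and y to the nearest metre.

Web Mercator: x = R·λ, y = R·ln tan(π/4+φ/2), R = 6378137 m.
P1 (49.5394°, 2.3706°) → (263893.985, 6366886.870) m.
P2 (49.5789°, 2.3427°) → (260788.171, 6373665.617) m.
P3 (49.9354°, 2.1976°) → (244635.713, 6435095.766) m.

P1: x 263894 m, y 6366887 m; P2: x 260788 m, y 6373666 m; P3: x 244636 m, y 6435096 m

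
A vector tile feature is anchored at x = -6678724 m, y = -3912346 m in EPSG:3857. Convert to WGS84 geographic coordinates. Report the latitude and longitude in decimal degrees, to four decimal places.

lat -33.1283°, lon -59.9960°

R = 6378137 m. λ = x/R = -59.99599848°.
φ = 2·arctan(exp(y/R)) − 90° = 2·arctan(0.54151) − 90° = -33.12829962°.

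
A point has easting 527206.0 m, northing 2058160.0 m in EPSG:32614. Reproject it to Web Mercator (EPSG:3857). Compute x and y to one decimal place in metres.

x -10991920.3 m, y 2109566.5 m

Unproject from UTM 14N (λ₀ = -99°) → φ = 18.61420035°, λ = -98.74209966°.
Web Mercator (R = 6378137 m): x = -10991920.254 m, y = 2109566.490 m.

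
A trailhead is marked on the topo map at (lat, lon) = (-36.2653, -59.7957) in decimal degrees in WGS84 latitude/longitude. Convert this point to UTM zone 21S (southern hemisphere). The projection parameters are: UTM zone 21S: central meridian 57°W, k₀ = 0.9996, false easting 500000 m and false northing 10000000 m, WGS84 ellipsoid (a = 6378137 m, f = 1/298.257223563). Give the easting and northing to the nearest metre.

E 248847 m, N 5982999 m

Zone 21 central meridian λ₀ = 6×21 − 183 = -57°; Δλ = -2.7957°.
Transverse Mercator on WGS84 with k₀ = 0.9996 gives E = 248846.678 m, N = 5982999.061 m.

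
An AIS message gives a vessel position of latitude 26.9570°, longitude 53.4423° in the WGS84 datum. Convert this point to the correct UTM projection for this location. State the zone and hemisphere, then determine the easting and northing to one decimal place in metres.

Longitude 53.4423° lies in the 6° band [48°, 54°), giving zone 39; latitude is north of the equator, so 39N.
Zone 39 central meridian λ₀ = 6×39 − 183 = 51°; Δλ = +2.4423°.
Transverse Mercator on WGS84 with k₀ = 0.9996 gives E = 742448.904 m, N = 2984016.006 m.

Zone 39N: E 742448.9 m, N 2984016.0 m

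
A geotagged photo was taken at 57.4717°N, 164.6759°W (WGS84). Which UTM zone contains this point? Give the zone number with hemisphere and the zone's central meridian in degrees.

UTM zone = ⌊(λ + 180)/6⌋ + 1; -164.6759° ∈ [-168°, -162°) → zone 3.
Hemisphere: N (φ ≥ 0).
Central meridian λ₀ = 6×3 − 183 = -165°.

Zone 3N, central meridian -165°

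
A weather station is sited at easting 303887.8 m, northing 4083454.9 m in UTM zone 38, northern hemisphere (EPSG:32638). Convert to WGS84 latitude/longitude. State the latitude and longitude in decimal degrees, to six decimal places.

Zone 38N: λ₀ = 45°, k₀ = 0.9996, false easting 500000 m.
Meridian distance M = (N − FN)/k₀ = 4085088.9 m.
Inverse transverse Mercator on WGS84 gives φ = 36.87670000°, λ = 42.79960029°.

lat 36.876700°, lon 42.799600°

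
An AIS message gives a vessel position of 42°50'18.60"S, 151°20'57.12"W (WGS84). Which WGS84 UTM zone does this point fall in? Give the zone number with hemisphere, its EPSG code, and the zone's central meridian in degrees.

Zone 5S (EPSG:32705), central meridian -153°

UTM zone = ⌊(λ + 180)/6⌋ + 1; -151.3492° ∈ [-156°, -150°) → zone 5.
Hemisphere: S (φ < 0).
Central meridian λ₀ = 6×5 − 183 = -153°.
EPSG code: 32705.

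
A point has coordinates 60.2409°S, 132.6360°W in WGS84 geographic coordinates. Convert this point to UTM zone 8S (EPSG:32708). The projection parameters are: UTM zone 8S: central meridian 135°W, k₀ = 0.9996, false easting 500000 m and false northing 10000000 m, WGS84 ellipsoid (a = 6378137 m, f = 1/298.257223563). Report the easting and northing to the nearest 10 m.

Zone 8 central meridian λ₀ = 6×8 − 183 = -135°; Δλ = +2.3640°.
Transverse Mercator on WGS84 with k₀ = 0.9996 gives E = 630879.797 m, N = 3319415.392 m.

E 630880 m, N 3319420 m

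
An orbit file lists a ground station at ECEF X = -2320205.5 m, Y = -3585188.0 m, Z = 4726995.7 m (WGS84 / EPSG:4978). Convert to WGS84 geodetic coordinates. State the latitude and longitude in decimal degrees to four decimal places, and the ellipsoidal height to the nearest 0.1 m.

lat 48.0959°, lon -122.9095°, h 4018.6 m

λ = atan2(Y, X) = -122.90950049°; p = √(X²+Y²) = 4270471.5 m.
Bowring's method on WGS84 (a = 6378137 m, b = 6356752.314 m) gives φ = 48.09590004°, h = 4018.603 m.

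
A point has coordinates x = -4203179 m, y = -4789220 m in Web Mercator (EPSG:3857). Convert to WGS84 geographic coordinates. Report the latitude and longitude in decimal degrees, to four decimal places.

R = 6378137 m. λ = x/R = -37.75779938°.
φ = 2·arctan(exp(y/R)) − 90° = 2·arctan(0.47195) − 90° = -39.46999722°.

lat -39.4700°, lon -37.7578°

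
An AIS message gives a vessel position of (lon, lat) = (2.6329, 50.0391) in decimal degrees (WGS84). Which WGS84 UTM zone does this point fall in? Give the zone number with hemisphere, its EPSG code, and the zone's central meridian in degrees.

Zone 31N (EPSG:32631), central meridian 3°

UTM zone = ⌊(λ + 180)/6⌋ + 1; 2.6329° ∈ [0°, 6°) → zone 31.
Hemisphere: N (φ ≥ 0).
Central meridian λ₀ = 6×31 − 183 = 3°.
EPSG code: 32631.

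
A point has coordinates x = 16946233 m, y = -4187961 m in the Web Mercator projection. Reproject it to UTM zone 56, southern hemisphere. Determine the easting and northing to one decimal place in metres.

E 429941.9 m, N 6107056.9 m

Web Mercator inverse (R = 6378137 m) → φ = -35.17700126°, λ = 152.23060112°.
UTM 56S forward: E = 429941.887 m, N = 6107056.879 m.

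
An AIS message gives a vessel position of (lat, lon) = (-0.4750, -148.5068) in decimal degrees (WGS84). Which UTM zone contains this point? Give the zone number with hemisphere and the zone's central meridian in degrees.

UTM zone = ⌊(λ + 180)/6⌋ + 1; -148.5068° ∈ [-150°, -144°) → zone 6.
Hemisphere: S (φ < 0).
Central meridian λ₀ = 6×6 − 183 = -147°.

Zone 6S, central meridian -147°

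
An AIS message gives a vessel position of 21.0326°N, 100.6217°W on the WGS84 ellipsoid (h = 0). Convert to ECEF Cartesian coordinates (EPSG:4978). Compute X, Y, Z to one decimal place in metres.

X -1097789.2 m, Y -5853722.2 m, Z 2274764.3 m

WGS84: a = 6378137 m, e² = 0.006694380; N(φ) = a/√(1−e²sin²φ) = 6380888.692 m.
X = (N+h)·cosφ·cosλ = -1097789.168 m; Y = (N+h)·cosφ·sinλ = -5853722.238 m; Z = (N(1−e²)+h)·sinφ = 2274764.299 m.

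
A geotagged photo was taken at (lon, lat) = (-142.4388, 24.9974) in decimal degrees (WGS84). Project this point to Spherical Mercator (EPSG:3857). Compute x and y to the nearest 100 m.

x -15856200 m, y 2875400 m

Web Mercator is spherical with R = a = 6378137 m.
x = R·λ = 6378137 × -2.486026043 = -15856214.685 m.
y = R·ln tan(π/4 + φ/2) = 6378137 × 0.450825261 = 2875425.276 m.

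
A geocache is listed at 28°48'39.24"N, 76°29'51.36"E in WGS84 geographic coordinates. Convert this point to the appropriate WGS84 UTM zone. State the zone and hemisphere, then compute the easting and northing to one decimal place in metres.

Zone 43N: E 646139.8 m, N 3187955.8 m

Longitude 76.4976° lies in the 6° band [72°, 78°), giving zone 43; latitude is north of the equator, so 43N.
Zone 43 central meridian λ₀ = 6×43 − 183 = 75°; Δλ = +1.4976°.
Transverse Mercator on WGS84 with k₀ = 0.9996 gives E = 646139.807 m, N = 3187955.808 m.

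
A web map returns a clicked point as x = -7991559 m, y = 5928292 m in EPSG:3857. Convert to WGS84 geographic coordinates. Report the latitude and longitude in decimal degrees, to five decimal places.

lat 46.91550°, lon -71.78940°

R = 6378137 m. λ = x/R = -71.78939594°.
φ = 2·arctan(exp(y/R)) − 90° = 2·arctan(2.53317) − 90° = 46.91549747°.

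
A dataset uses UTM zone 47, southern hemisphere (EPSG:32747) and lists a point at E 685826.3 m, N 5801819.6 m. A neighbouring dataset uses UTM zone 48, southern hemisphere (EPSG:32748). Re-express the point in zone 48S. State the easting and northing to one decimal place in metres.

E 158339.8 m, N 5796800.9 m

UTM 47S → geographic: φ = -37.91220019°, λ = 101.11390050°.
UTM 48S (λ₀ = 105°) forward: E = 158339.776 m, N = 5796800.877 m.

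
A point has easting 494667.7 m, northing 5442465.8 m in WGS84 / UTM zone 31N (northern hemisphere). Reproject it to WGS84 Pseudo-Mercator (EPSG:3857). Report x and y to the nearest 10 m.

Unproject from UTM 31N (λ₀ = 3°) → φ = 49.13499965°, λ = 2.92689936°.
Web Mercator (R = 6378137 m): x = 325820.946 m, y = 6297799.131 m.

x 325820 m, y 6297800 m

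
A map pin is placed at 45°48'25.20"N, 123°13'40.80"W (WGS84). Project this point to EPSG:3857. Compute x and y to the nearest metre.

x -13717678 m, y 5749475 m

Web Mercator is spherical with R = a = 6378137 m.
x = R·λ = 6378137 × -2.150734331 = -13717678.211 m.
y = R·ln tan(π/4 + φ/2) = 6378137 × 0.901434791 = 5749474.593 m.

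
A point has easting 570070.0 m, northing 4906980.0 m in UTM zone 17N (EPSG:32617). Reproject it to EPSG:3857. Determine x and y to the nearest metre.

Unproject from UTM 17N (λ₀ = -81°) → φ = 44.31269987°, λ = -80.12140037°.
Web Mercator (R = 6378137 m): x = -8919073.491 m, y = 5513961.420 m.

x -8919073 m, y 5513961 m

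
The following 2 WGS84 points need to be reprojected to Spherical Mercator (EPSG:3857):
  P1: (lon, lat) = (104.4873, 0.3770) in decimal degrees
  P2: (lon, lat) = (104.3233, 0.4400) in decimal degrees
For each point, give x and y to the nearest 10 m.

Web Mercator: x = R·λ, y = R·ln tan(π/4+φ/2), R = 6378137 m.
P1 (0.3770°, 104.4873°) → (11631473.030, 41967.751) m.
P2 (0.4400°, 104.3233°) → (11613216.634, 48981.057) m.

P1: x 11631470 m, y 41970 m; P2: x 11613220 m, y 48980 m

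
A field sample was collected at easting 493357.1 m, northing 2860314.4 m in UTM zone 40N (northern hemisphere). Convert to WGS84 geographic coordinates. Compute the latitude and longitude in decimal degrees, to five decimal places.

lat 25.86120°, lon 56.93370°

Zone 40N: λ₀ = 57°, k₀ = 0.9996, false easting 500000 m.
Meridian distance M = (N − FN)/k₀ = 2861459.0 m.
Inverse transverse Mercator on WGS84 gives φ = 25.86119964°, λ = 56.93370028°.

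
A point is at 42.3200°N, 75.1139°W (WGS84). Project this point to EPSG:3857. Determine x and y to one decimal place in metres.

Web Mercator is spherical with R = a = 6378137 m.
x = R·λ = 6378137 × -1.310984869 = -8361641.099 m.
y = R·ln tan(π/4 + φ/2) = 6378137 × 0.816701660 = 5209035.075 m.

x -8361641.1 m, y 5209035.1 m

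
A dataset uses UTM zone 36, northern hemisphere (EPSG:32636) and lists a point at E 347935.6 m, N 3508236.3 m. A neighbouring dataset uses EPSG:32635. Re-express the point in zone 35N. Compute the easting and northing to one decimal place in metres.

E 916702.1 m, N 3515526.2 m

UTM 36N → geographic: φ = 31.69939999°, λ = 31.39540006°.
UTM 35N (λ₀ = 27°) forward: E = 916702.074 m, N = 3515526.163 m.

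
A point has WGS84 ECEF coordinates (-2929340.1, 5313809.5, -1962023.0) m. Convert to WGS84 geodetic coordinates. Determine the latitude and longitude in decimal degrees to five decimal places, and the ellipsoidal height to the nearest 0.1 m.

lat -18.03170°, lon 118.86660°, h 975.7 m

λ = atan2(Y, X) = 118.86659962°; p = √(X²+Y²) = 6067751.2 m.
Bowring's method on WGS84 (a = 6378137 m, b = 6356752.314 m) gives φ = -18.03169951°, h = 975.713 m.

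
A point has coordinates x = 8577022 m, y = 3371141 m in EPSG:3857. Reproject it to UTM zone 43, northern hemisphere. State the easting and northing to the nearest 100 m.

E 699600 m, N 3205800 m

Web Mercator inverse (R = 6378137 m) → φ = 28.96459859°, λ = 77.04869955°.
UTM 43N forward: E = 699633.903 m, N = 3205792.335 m.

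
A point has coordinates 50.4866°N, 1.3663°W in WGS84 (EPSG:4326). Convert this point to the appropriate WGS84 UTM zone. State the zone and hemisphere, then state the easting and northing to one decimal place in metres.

Longitude -1.3663° lies in the 6° band [-6°, 0°), giving zone 30; latitude is north of the equator, so 30N.
Zone 30 central meridian λ₀ = 6×30 − 183 = -3°; Δλ = +1.6337°.
Transverse Mercator on WGS84 with k₀ = 0.9996 gives E = 615893.545 m, N = 5594010.232 m.

Zone 30N: E 615893.5 m, N 5594010.2 m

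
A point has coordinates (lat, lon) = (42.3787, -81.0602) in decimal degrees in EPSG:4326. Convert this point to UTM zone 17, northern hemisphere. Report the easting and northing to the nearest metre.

Zone 17 central meridian λ₀ = 6×17 − 183 = -81°; Δλ = -0.0602°.
Transverse Mercator on WGS84 with k₀ = 0.9996 gives E = 495044.049 m, N = 4691825.999 m.

E 495044 m, N 4691826 m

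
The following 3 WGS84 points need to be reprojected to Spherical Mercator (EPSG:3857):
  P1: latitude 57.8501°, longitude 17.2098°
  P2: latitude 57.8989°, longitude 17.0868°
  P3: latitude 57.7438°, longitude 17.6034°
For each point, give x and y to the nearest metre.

Web Mercator: x = R·λ, y = R·ln tan(π/4+φ/2), R = 6378137 m.
P1 (57.8501°, 17.2098°) → (1915786.173, 7935893.927) m.
P2 (57.8989°, 17.0868°) → (1902093.875, 7946109.501) m.
P3 (57.7438°, 17.6034°) → (1959601.524, 7913689.389) m.

P1: x 1915786 m, y 7935894 m; P2: x 1902094 m, y 7946110 m; P3: x 1959602 m, y 7913689 m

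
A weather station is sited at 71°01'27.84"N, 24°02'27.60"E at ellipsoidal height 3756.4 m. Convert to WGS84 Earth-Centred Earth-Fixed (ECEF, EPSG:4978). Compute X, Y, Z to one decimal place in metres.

X 1900853.9 m, Y 847945.0 m, Z 6012719.8 m

WGS84: a = 6378137 m, e² = 0.006694380; N(φ) = a/√(1−e²sin²φ) = 6397314.718 m.
X = (N+h)·cosφ·cosλ = 1900853.870 m; Y = (N+h)·cosφ·sinλ = 847945.047 m; Z = (N(1−e²)+h)·sinφ = 6012719.819 m.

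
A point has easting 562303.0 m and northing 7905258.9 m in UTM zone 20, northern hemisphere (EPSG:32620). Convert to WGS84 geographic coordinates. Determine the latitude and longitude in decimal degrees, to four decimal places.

Zone 20N: λ₀ = -63°, k₀ = 0.9996, false easting 500000 m.
Meridian distance M = (N − FN)/k₀ = 7908422.3 m.
Inverse transverse Mercator on WGS84 gives φ = 71.24180022°, λ = -61.26390018°.

lat 71.2418°, lon -61.2639°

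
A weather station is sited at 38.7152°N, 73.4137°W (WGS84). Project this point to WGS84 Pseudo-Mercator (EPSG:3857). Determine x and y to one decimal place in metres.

Web Mercator is spherical with R = a = 6378137 m.
x = R·λ = 6378137 × -1.281310781 = -8172375.701 m.
y = R·ln tan(π/4 + φ/2) = 6378137 × 0.733906803 = 4680958.134 m.

x -8172375.7 m, y 4680958.1 m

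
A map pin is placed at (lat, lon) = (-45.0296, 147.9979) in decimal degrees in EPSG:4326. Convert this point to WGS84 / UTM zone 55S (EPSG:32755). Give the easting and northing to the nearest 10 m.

E 578610 m, N 5013280 m

Zone 55 central meridian λ₀ = 6×55 − 183 = 147°; Δλ = +0.9979°.
Transverse Mercator on WGS84 with k₀ = 0.9996 gives E = 578609.281 m, N = 5013277.078 m.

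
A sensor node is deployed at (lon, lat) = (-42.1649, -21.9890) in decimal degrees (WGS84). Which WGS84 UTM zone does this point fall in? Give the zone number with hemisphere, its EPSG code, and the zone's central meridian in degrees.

UTM zone = ⌊(λ + 180)/6⌋ + 1; -42.1649° ∈ [-48°, -42°) → zone 23.
Hemisphere: S (φ < 0).
Central meridian λ₀ = 6×23 − 183 = -45°.
EPSG code: 32723.

Zone 23S (EPSG:32723), central meridian -45°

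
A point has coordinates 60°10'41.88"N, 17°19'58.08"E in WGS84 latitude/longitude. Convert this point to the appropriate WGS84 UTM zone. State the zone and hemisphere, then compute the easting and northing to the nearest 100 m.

Zone 33N: E 629400 m, N 6673600 m

Longitude 17.3328° lies in the 6° band [12°, 18°), giving zone 33; latitude is north of the equator, so 33N.
Zone 33 central meridian λ₀ = 6×33 − 183 = 15°; Δλ = +2.3328°.
Transverse Mercator on WGS84 with k₀ = 0.9996 gives E = 629399.317 m, N = 6673554.212 m.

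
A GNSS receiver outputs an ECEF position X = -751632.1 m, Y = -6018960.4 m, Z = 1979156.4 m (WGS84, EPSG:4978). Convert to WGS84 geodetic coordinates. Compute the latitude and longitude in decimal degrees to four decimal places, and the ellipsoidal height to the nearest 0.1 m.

λ = atan2(Y, X) = -97.11809961°; p = √(X²+Y²) = 6065709.8 m.
Bowring's method on WGS84 (a = 6378137 m, b = 6356752.314 m) gives φ = 18.18449998°, h = 4360.632 m.

lat 18.1845°, lon -97.1181°, h 4360.6 m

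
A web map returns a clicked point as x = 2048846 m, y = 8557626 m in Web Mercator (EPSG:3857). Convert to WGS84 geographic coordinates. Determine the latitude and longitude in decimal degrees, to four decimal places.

lat 60.7016°, lon 18.4051°

R = 6378137 m. λ = x/R = 18.40509677°.
φ = 2·arctan(exp(y/R)) − 90° = 2·arctan(3.82559) − 90° = 60.70160133°.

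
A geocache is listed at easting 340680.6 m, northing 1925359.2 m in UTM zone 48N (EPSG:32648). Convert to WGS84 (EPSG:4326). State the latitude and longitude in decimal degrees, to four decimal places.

Zone 48N: λ₀ = 105°, k₀ = 0.9996, false easting 500000 m.
Meridian distance M = (N − FN)/k₀ = 1926129.7 m.
Inverse transverse Mercator on WGS84 gives φ = 17.40840009°, λ = 103.50010024°.

lat 17.4084°, lon 103.5001°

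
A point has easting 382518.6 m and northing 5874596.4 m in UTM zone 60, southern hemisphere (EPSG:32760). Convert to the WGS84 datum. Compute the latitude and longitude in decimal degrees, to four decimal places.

Zone 60S: λ₀ = 177°, k₀ = 0.9996, false easting 500000 m, false northing 10000000 m.
Meridian distance M = (N − FN)/k₀ = -4127054.4 m.
Inverse transverse Mercator on WGS84 gives φ = -37.26779975°, λ = 175.67499959°.

lat -37.2678°, lon 175.6750°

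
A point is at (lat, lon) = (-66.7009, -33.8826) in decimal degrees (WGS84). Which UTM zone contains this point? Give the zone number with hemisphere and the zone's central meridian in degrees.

Zone 25S, central meridian -33°

UTM zone = ⌊(λ + 180)/6⌋ + 1; -33.8826° ∈ [-36°, -30°) → zone 25.
Hemisphere: S (φ < 0).
Central meridian λ₀ = 6×25 − 183 = -33°.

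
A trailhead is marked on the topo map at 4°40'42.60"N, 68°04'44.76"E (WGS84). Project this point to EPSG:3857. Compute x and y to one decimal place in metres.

x 7578530.7 m, y 521388.0 m

Web Mercator is spherical with R = a = 6378137 m.
x = R·λ = 6378137 × 1.188204447 = 7578530.746 m.
y = R·ln tan(π/4 + φ/2) = 6378137 × 0.081746121 = 521387.959 m.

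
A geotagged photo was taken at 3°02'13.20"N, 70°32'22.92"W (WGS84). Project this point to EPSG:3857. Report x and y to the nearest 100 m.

x -7852400 m, y 338200 m

Web Mercator is spherical with R = a = 6378137 m.
x = R·λ = 6378137 × -1.231150018 = -7852443.485 m.
y = R·ln tan(π/4 + φ/2) = 6378137 × 0.053030488 = 338235.715 m.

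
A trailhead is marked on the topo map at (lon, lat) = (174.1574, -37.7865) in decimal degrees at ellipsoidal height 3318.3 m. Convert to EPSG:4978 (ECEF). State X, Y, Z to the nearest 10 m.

WGS84: a = 6378137 m, e² = 0.006694380; N(φ) = a/√(1−e²sin²φ) = 6386167.066 m.
X = (N+h)·cosφ·cosλ = -5023375.268 m; Y = (N+h)·cosφ·sinλ = 514029.605 m; Z = (N(1−e²)+h)·sinφ = -3888776.281 m.

X -5023380 m, Y 514030 m, Z -3888780 m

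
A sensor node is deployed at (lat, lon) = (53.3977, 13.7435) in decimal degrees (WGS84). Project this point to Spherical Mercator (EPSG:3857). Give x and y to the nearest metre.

Web Mercator is spherical with R = a = 6378137 m.
x = R·λ = 6378137 × 0.239869326 = 1529919.422 m.
y = R·ln tan(π/4 + φ/2) = 6378137 × 1.106420755 = 7056903.156 m.

x 1529919 m, y 7056903 m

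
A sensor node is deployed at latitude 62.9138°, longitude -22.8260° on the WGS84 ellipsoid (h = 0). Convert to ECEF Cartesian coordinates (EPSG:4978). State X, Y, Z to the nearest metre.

X 2683858 m, Y -1129623 m, Z 5655610 m

WGS84: a = 6378137 m, e² = 0.006694380; N(φ) = a/√(1−e²sin²φ) = 6395127.320 m.
X = (N+h)·cosφ·cosλ = 2683857.663 m; Y = (N+h)·cosφ·sinλ = -1129623.254 m; Z = (N(1−e²)+h)·sinφ = 5655609.775 m.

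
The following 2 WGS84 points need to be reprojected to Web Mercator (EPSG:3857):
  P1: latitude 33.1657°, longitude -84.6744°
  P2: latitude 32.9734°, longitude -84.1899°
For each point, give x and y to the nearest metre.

P1: x -9425911 m, y 3917319 m; P2: x -9371977 m, y 3891774 m

Web Mercator: x = R·λ, y = R·ln tan(π/4+φ/2), R = 6378137 m.
P1 (33.1657°, -84.6744°) → (-9425911.091, 3917318.577) m.
P2 (32.9734°, -84.1899°) → (-9371976.798, 3891773.790) m.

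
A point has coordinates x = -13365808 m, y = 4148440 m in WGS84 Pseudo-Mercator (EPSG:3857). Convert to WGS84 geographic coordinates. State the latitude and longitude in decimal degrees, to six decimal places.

lat 34.886296°, lon -120.067096°

R = 6378137 m. λ = x/R = -120.06709611°.
φ = 2·arctan(exp(y/R)) − 90° = 2·arctan(1.91634) − 90° = 34.88629644°.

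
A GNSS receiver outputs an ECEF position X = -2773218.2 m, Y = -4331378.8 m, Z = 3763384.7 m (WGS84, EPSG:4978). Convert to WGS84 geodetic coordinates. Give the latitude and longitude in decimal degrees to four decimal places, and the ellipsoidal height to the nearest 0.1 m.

λ = atan2(Y, X) = -122.62990016°; p = √(X²+Y²) = 5143110.1 m.
Bowring's method on WGS84 (a = 6378137 m, b = 6356752.314 m) gives φ = 36.37769946°, h = 2306.801 m.

lat 36.3777°, lon -122.6299°, h 2306.8 m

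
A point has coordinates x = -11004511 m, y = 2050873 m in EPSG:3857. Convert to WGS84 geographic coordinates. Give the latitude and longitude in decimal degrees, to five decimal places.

R = 6378137 m. λ = x/R = -98.85520426°.
φ = 2·arctan(exp(y/R)) − 90° = 2·arctan(1.37926) − 90° = 18.11380049°.

lat 18.11380°, lon -98.85520°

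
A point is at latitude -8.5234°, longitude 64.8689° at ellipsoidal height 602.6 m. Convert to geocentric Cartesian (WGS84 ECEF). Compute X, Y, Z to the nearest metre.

X 2679270 m, Y 5711556 m, Z -939155 m

WGS84: a = 6378137 m, e² = 0.006694380; N(φ) = a/√(1−e²sin²φ) = 6378606.026 m.
X = (N+h)·cosφ·cosλ = 2679269.955 m; Y = (N+h)·cosφ·sinλ = 5711556.337 m; Z = (N(1−e²)+h)·sinφ = -939154.859 m.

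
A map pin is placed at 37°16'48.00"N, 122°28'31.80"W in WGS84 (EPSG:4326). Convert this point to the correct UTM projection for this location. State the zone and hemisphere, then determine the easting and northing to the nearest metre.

Zone 10N: E 546496 m, N 4126063 m

Longitude -122.4755° lies in the 6° band [-126°, -120°), giving zone 10; latitude is north of the equator, so 10N.
Zone 10 central meridian λ₀ = 6×10 − 183 = -123°; Δλ = +0.5245°.
Transverse Mercator on WGS84 with k₀ = 0.9996 gives E = 546496.442 m, N = 4126063.325 m.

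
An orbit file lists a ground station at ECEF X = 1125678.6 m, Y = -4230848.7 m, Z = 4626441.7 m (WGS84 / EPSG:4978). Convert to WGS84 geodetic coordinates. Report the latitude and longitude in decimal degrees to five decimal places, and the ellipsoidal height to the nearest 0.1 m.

lat 46.77220°, lon -75.10080°, h 2723.9 m

λ = atan2(Y, X) = -75.10079925°; p = √(X²+Y²) = 4378039.9 m.
Bowring's method on WGS84 (a = 6378137 m, b = 6356752.314 m) gives φ = 46.77220028°, h = 2723.901 m.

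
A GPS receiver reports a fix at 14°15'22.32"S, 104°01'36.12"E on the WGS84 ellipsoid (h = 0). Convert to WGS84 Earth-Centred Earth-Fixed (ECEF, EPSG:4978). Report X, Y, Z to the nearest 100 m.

X -1498600 m, Y 5998600 m, Z -1560500 m

WGS84: a = 6378137 m, e² = 0.006694380; N(φ) = a/√(1−e²sin²φ) = 6379432.054 m.
X = (N+h)·cosφ·cosλ = -1498592.028 m; Y = (N+h)·cosφ·sinλ = 5998614.359 m; Z = (N(1−e²)+h)·sinφ = -1560470.493 m.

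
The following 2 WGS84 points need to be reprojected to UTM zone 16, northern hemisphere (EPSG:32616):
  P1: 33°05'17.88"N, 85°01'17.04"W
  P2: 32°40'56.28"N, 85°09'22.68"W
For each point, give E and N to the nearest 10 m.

UTM zone 16N: λ₀ = -87°, k₀ = 0.9996.
P1 (33.0883°, -85.0214°) → (684663.180, 3662817.077) m.
P2 (32.6823°, -85.1563°) → (672857.912, 3617569.679) m.

P1: E 684660 m, N 3662820 m; P2: E 672860 m, N 3617570 m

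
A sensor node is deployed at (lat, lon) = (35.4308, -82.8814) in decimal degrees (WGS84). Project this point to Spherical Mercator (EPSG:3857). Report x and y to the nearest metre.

x -9226315 m, y 4222580 m

Web Mercator is spherical with R = a = 6378137 m.
x = R·λ = 6378137 × -1.446553319 = -9226315.244 m.
y = R·ln tan(π/4 + φ/2) = 6378137 × 0.662039770 = 4222580.352 m.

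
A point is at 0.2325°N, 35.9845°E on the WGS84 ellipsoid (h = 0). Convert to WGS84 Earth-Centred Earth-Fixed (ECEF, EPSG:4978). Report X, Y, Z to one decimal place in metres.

X 5160993.0 m, Y 3747548.2 m, Z 25708.4 m

WGS84: a = 6378137 m, e² = 0.006694380; N(φ) = a/√(1−e²sin²φ) = 6378137.352 m.
X = (N+h)·cosφ·cosλ = 5160993.024 m; Y = (N+h)·cosφ·sinλ = 3747548.160 m; Z = (N(1−e²)+h)·sinφ = 25708.44999 m.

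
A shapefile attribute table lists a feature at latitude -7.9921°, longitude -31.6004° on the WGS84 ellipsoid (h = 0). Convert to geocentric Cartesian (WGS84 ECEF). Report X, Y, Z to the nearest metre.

WGS84: a = 6378137 m, e² = 0.006694380; N(φ) = a/√(1−e²sin²φ) = 6378549.738 m.
X = (N+h)·cosφ·cosλ = 5379992.239 m; Y = (N+h)·cosφ·sinλ = -3309845.084 m; Z = (N(1−e²)+h)·sinφ = -880914.695 m.

X 5379992 m, Y -3309845 m, Z -880915 m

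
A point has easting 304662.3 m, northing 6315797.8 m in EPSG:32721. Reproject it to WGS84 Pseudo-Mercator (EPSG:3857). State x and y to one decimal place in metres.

x -6578703.6 m, y -3932421.9 m

Unproject from UTM 21S (λ₀ = -57°) → φ = -33.27919958°, λ = -59.09749949°.
Web Mercator (R = 6378137 m): x = -6578703.551 m, y = -3932421.946 m.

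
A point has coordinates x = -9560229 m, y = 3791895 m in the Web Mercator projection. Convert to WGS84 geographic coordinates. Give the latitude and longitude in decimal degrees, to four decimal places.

R = 6378137 m. λ = x/R = -85.88099830°.
φ = 2·arctan(exp(y/R)) − 90° = 2·arctan(1.81215) − 90° = 32.21750102°.

lat 32.2175°, lon -85.8810°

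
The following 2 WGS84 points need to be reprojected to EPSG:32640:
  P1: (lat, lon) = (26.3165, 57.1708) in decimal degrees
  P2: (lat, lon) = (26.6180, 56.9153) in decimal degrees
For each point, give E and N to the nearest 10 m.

P1: E 517050 m, N 2910750 m; P2: E 491570 m, N 2944130 m

UTM zone 40N: λ₀ = 57°, k₀ = 0.9996.
P1 (26.3165°, 57.1708°) → (517047.217, 2910746.247) m.
P2 (26.6180°, 56.9153°) → (491568.263, 2944129.165) m.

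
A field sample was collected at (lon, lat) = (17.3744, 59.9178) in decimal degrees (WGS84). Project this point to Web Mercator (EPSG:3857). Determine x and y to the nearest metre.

Web Mercator is spherical with R = a = 6378137 m.
x = R·λ = 6378137 × 0.303240486 = 1934109.361 m.
y = R·ln tan(π/4 + φ/2) = 6378137 × 1.314092134 = 8381459.660 m.

x 1934109 m, y 8381460 m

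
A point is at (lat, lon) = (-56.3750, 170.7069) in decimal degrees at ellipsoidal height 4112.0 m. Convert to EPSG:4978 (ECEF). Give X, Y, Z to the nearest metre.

X -3495934 m, Y 572049 m, Z -5291102 m

WGS84: a = 6378137 m, e² = 0.006694380; N(φ) = a/√(1−e²sin²φ) = 6392991.063 m.
X = (N+h)·cosφ·cosλ = -3495933.586 m; Y = (N+h)·cosφ·sinλ = 572048.791 m; Z = (N(1−e²)+h)·sinφ = -5291101.566 m.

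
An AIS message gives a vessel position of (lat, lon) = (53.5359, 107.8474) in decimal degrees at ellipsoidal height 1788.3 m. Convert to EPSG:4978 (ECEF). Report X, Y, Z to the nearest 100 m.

X -1164600 m, Y 3617100 m, Z 5107700 m

WGS84: a = 6378137 m, e² = 0.006694380; N(φ) = a/√(1−e²sin²φ) = 6391990.108 m.
X = (N+h)·cosφ·cosλ = -1164617.782 m; Y = (N+h)·cosφ·sinλ = 3617076.098 m; Z = (N(1−e²)+h)·sinφ = 5107651.284 m.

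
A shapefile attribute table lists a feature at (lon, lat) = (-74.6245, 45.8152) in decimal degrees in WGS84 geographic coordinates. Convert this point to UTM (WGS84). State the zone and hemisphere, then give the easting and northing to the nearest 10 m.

Longitude -74.6245° lies in the 6° band [-78°, -72°), giving zone 18; latitude is north of the equator, so 18N.
Zone 18 central meridian λ₀ = 6×18 − 183 = -75°; Δλ = +0.3755°.
Transverse Mercator on WGS84 with k₀ = 0.9996 gives E = 529172.473 m, N = 5073583.829 m.

Zone 18N: E 529170 m, N 5073580 m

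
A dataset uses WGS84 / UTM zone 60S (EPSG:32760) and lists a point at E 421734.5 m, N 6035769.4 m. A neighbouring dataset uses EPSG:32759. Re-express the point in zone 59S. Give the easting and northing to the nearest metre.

E 963930 m, N 6023934 m

UTM 60S → geographic: φ = -35.81909978°, λ = 176.13359964°.
UTM 59S (λ₀ = 171°) forward: E = 963930.314 m, N = 6023933.503 m.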